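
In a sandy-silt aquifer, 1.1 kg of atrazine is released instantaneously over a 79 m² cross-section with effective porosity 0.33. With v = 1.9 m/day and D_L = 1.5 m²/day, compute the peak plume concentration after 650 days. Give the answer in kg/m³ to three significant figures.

The peak of an instantaneous 1D plume sits at x = vt; there the Gaussian factor is 1 and C_max = M/(n_e·A·√(4πDt)), where n_e·A is the pore area the mass is dissolved in.
√(4πDt) = √(4π × 1.5 × 650) = 110.7 m, so C_max = 1.1/(0.33 × 79 × 110.7) = 0.000381 kg/m³.

0.000381 kg/m³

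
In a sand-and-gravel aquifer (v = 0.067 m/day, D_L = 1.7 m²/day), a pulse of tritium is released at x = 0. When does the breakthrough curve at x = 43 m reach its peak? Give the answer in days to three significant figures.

366 days

For the 1D instantaneous-source solution, setting ∂C/∂t = 0 at fixed x gives v²t² + 2Dt − x² = 0, so t = (√(D² + v²x²) − D)/v².
√(D² + v²x²) = √(1.7² + 0.067² × 43²) = 3.345; v² = 0.004489.
t = (3.345 − 1.7)/0.004489 = 366 days (vs. the pure-advection estimate x/v = 642 d).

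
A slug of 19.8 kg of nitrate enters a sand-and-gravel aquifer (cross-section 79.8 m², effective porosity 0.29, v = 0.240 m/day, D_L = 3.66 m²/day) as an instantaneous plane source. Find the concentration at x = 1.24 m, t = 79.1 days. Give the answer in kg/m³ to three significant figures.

For an instantaneous plane source, C(x,t) = M/(n_e·A·√(4πDt)) · exp(−(x−vt)²/(4Dt)), with n_e·A the pore (flow) area.
Plume center vt = 0.240 × 79.1 = 18.984 m, so the well at 1.24 m is 17.744 m upgradient of the peak.
√(4πDt) = 60.32 m, giving peak height M/(n_e·A·√(4πDt)) = 19.8/(0.29 × 79.8 × 60.32) = 0.01418 kg/m³.
(x−vt)²/(4Dt) = (-17.744)²/(4 × 3.66 × 79.1) = 0.2719; exp(−0.2719) = 0.7619.
C = 0.01418 × 0.7619 = 0.0108 kg/m³.

0.0108 kg/m³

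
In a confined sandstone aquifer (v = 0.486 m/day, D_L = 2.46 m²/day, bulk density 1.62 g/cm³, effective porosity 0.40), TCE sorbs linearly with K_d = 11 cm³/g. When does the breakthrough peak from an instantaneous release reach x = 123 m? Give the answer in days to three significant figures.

Retardation factor R = 1 + ρ_b·K_d/n = 1 + 1.62 × 11/0.40 = 45.55.
Sorption retards both mechanisms: v_R = v/R = 0.01067 m/day, D_R = D/R = 0.05401 m²/day.
Peak time from v_R²t² + 2D_R t − x² = 0: t = (√(D_R² + v_R²x²) − D_R)/v_R².
√(D_R² + v_R²x²) = √(0.05401² + 0.01067² × 123²) = 1.314; v_R² = 0.0001138.
t = (1.314 − 0.05401)/0.0001138 = 11100 days.

11100 days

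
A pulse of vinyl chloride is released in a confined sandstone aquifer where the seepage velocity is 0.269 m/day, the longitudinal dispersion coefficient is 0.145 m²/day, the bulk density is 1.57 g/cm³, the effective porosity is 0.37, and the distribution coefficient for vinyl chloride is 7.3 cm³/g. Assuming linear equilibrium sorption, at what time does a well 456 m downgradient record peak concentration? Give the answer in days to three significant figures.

54100 days

Retardation factor R = 1 + ρ_b·K_d/n = 1 + 1.57 × 7.3/0.37 = 31.98.
Sorption retards both mechanisms: v_R = v/R = 0.008412 m/day, D_R = D/R = 0.004534 m²/day.
Peak time from v_R²t² + 2D_R t − x² = 0: t = (√(D_R² + v_R²x²) − D_R)/v_R².
√(D_R² + v_R²x²) = √(0.004534² + 0.008412² × 456²) = 3.836; v_R² = 7.076e-05.
t = (3.836 − 0.004534)/7.076e-05 = 54100 days.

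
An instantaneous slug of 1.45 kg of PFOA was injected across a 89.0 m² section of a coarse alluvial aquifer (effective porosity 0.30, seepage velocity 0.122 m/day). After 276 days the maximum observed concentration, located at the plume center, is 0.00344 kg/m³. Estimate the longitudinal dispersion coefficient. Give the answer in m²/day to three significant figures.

At the plume center C_max = M/(n_e·A·√(4πDt)), so D = M²/(4πt·(n_e·A·C_max)²).
n_e·A·C_max = 0.30 × 89.0 × 0.00344 = 0.09185 kg/m.
D = 1.45²/(4π × 276 × 0.09185²) = 0.0719 m²/day.

0.0719 m²/day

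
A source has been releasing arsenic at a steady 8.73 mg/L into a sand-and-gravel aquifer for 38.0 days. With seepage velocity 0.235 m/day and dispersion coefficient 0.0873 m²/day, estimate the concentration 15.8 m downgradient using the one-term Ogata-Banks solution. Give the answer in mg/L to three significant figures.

For a continuous step input, C/C₀ ≈ ½·erfc((x−vt)/(2√(Dt))).
vt = 0.235 × 38.0 = 8.93 m and 2√(Dt) = 2√(0.0873 × 38.0) = 3.643 m.
Argument (x−vt)/(2√(Dt)) = (15.8 − 8.93)/3.643 = 1.886; ½·erfc(1.886) = 0.003824.
C = 8.73 × 0.003824 = 0.0334 mg/L.

0.0334 mg/L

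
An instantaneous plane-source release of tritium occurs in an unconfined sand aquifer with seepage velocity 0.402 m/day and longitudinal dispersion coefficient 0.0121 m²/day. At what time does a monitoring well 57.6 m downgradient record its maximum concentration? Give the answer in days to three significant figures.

For the 1D instantaneous-source solution, setting ∂C/∂t = 0 at fixed x gives v²t² + 2Dt − x² = 0, so t = (√(D² + v²x²) − D)/v².
√(D² + v²x²) = √(0.0121² + 0.402² × 57.6²) = 23.16; v² = 0.161604.
t = (23.16 − 0.0121)/0.161604 = 143 days (vs. the pure-advection estimate x/v = 143 d).

143 days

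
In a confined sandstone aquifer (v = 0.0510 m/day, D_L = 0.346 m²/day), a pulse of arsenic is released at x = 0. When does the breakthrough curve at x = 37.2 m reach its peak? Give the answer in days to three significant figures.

For the 1D instantaneous-source solution, setting ∂C/∂t = 0 at fixed x gives v²t² + 2Dt − x² = 0, so t = (√(D² + v²x²) − D)/v².
√(D² + v²x²) = √(0.346² + 0.0510² × 37.2²) = 1.928; v² = 0.002601.
t = (1.928 − 0.346)/0.002601 = 608 days (vs. the pure-advection estimate x/v = 729 d).

608 days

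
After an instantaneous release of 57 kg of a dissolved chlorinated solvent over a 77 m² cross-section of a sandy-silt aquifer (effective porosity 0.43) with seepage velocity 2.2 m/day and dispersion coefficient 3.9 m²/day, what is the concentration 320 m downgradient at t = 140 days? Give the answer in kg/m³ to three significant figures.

For an instantaneous plane source, C(x,t) = M/(n_e·A·√(4πDt)) · exp(−(x−vt)²/(4Dt)), with n_e·A the pore (flow) area.
Plume center vt = 2.2 × 140 = 308 m, so the well at 320 m is 12 m downgradient of the peak.
√(4πDt) = 82.83 m, giving peak height M/(n_e·A·√(4πDt)) = 57/(0.43 × 77 × 82.83) = 0.02078 kg/m³.
(x−vt)²/(4Dt) = (12)²/(4 × 3.9 × 140) = 0.06593; exp(−0.06593) = 0.9362.
C = 0.02078 × 0.9362 = 0.0195 kg/m³.

0.0195 kg/m³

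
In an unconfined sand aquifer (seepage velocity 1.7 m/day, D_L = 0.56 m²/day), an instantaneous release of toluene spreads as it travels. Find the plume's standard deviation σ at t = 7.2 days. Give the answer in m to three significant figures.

Dispersive spreading gives a Gaussian with σ² = 2Dt; advection only shifts the center.
σ = √(2 × 0.56 × 7.2) = 2.84 m.

2.84 m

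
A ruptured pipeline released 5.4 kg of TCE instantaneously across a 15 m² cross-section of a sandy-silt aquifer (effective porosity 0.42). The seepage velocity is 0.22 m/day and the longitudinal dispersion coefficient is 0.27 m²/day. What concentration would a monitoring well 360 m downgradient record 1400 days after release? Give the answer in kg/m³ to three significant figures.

0.00208 kg/m³

For an instantaneous plane source, C(x,t) = M/(n_e·A·√(4πDt)) · exp(−(x−vt)²/(4Dt)), with n_e·A the pore (flow) area.
Plume center vt = 0.22 × 1400 = 308 m, so the well at 360 m is 52 m downgradient of the peak.
√(4πDt) = 68.92 m, giving peak height M/(n_e·A·√(4πDt)) = 5.4/(0.42 × 15 × 68.92) = 0.01244 kg/m³.
(x−vt)²/(4Dt) = (52)²/(4 × 0.27 × 1400) = 1.788; exp(−1.788) = 0.1673.
C = 0.01244 × 0.1673 = 0.00208 kg/m³.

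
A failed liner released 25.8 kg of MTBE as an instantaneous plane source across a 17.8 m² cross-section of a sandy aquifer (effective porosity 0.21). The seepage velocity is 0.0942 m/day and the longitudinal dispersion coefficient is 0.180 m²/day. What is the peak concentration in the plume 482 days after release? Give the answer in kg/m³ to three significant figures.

The peak of an instantaneous 1D plume sits at x = vt; there the Gaussian factor is 1 and C_max = M/(n_e·A·√(4πDt)), where n_e·A is the pore area the mass is dissolved in.
√(4πDt) = √(4π × 0.180 × 482) = 33.02 m, so C_max = 25.8/(0.21 × 17.8 × 33.02) = 0.209 kg/m³.

0.209 kg/m³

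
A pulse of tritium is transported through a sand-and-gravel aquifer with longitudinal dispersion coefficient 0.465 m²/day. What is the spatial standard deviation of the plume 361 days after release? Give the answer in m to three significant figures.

Dispersive spreading gives a Gaussian with σ² = 2Dt; advection only shifts the center.
σ = √(2 × 0.465 × 361) = 18.3 m.

18.3 m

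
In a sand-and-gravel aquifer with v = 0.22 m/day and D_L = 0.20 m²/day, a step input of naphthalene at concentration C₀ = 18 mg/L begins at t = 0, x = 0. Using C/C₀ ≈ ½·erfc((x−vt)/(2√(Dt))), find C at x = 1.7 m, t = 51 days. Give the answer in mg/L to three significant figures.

17.7 mg/L

For a continuous step input, C/C₀ ≈ ½·erfc((x−vt)/(2√(Dt))).
vt = 0.22 × 51 = 11.22 m and 2√(Dt) = 2√(0.20 × 51) = 6.387 m.
Argument (x−vt)/(2√(Dt)) = (1.7 − 11.22)/6.387 = -1.491; ½·erfc(-1.491) = 0.9825.
C = 18 × 0.9825 = 17.7 mg/L.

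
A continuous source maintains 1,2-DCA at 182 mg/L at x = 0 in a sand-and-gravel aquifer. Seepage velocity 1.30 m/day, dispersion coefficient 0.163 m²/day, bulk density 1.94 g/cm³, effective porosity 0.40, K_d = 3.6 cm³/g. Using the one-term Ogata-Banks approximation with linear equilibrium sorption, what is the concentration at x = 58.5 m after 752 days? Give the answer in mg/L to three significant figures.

11.7 mg/L

Retardation factor R = 1 + ρ_b·K_d/n = 1 + 1.94 × 3.6/0.40 = 18.46.
Sorption retards both mechanisms: v_R = v/R = 0.07042 m/day, D_R = D/R = 0.008830 m²/day.
v_R·t = 0.07042 × 752 = 52.95584 m; 2√(D_R t) = 5.154 m; argument = (58.5 − 52.95584)/5.154 = 1.076.
C = C₀ × ½·erfc(1.076) = 182 × 0.06404 = 11.7 mg/L.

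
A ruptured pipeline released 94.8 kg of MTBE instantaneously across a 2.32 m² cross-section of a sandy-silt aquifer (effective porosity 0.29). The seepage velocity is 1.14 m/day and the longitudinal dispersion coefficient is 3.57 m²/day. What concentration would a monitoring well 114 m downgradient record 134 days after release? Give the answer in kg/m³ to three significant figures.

0.829 kg/m³

For an instantaneous plane source, C(x,t) = M/(n_e·A·√(4πDt)) · exp(−(x−vt)²/(4Dt)), with n_e·A the pore (flow) area.
Plume center vt = 1.14 × 134 = 152.76 m, so the well at 114 m is 38.76 m upgradient of the peak.
√(4πDt) = 77.53 m, giving peak height M/(n_e·A·√(4πDt)) = 94.8/(0.29 × 2.32 × 77.53) = 1.817 kg/m³.
(x−vt)²/(4Dt) = (-38.76)²/(4 × 3.57 × 134) = 0.7851; exp(−0.7851) = 0.4561.
C = 1.817 × 0.4561 = 0.829 kg/m³.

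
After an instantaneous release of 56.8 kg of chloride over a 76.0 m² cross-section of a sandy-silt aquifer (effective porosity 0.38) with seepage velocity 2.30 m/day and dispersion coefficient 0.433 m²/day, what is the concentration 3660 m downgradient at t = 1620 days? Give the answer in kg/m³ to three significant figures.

For an instantaneous plane source, C(x,t) = M/(n_e·A·√(4πDt)) · exp(−(x−vt)²/(4Dt)), with n_e·A the pore (flow) area.
Plume center vt = 2.30 × 1620 = 3726 m, so the well at 3660 m is 66 m upgradient of the peak.
√(4πDt) = 93.89 m, giving peak height M/(n_e·A·√(4πDt)) = 56.8/(0.38 × 76.0 × 93.89) = 0.02095 kg/m³.
(x−vt)²/(4Dt) = (-66)²/(4 × 0.433 × 1620) = 1.552; exp(−1.552) = 0.2118.
C = 0.02095 × 0.2118 = 0.00444 kg/m³.

0.00444 kg/m³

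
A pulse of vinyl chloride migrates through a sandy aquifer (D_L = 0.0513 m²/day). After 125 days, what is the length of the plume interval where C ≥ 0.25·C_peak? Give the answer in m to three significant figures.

The plume is Gaussian with σ = √(2Dt) = √(2 × 0.0513 × 125) = 3.581 m.
C/C_peak = exp(−Δx²/(2σ²)) = 0.25 ⇒ Δx = σ·√(−2 ln 0.25) = 3.581 × 1.665 = 5.962 m.
Width = 2Δx = 11.9 m.

11.9 m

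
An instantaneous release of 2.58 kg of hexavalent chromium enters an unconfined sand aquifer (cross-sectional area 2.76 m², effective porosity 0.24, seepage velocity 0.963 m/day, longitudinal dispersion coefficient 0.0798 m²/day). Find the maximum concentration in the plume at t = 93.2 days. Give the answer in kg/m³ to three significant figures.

The peak of an instantaneous 1D plume sits at x = vt; there the Gaussian factor is 1 and C_max = M/(n_e·A·√(4πDt)), where n_e·A is the pore area the mass is dissolved in.
√(4πDt) = √(4π × 0.0798 × 93.2) = 9.668 m, so C_max = 2.58/(0.24 × 2.76 × 9.668) = 0.403 kg/m³.

0.403 kg/m³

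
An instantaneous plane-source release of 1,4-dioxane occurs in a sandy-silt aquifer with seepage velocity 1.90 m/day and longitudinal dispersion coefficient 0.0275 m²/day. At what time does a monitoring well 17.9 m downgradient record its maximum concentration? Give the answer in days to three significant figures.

9.41 days

For the 1D instantaneous-source solution, setting ∂C/∂t = 0 at fixed x gives v²t² + 2Dt − x² = 0, so t = (√(D² + v²x²) − D)/v².
√(D² + v²x²) = √(0.0275² + 1.90² × 17.9²) = 34.01; v² = 3.61.
t = (34.01 − 0.0275)/3.61 = 9.41 days (vs. the pure-advection estimate x/v = 9.42 d).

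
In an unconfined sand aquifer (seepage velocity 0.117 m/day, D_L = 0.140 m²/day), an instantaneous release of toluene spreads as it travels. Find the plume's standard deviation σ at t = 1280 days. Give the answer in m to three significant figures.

18.9 m

Dispersive spreading gives a Gaussian with σ² = 2Dt; advection only shifts the center.
σ = √(2 × 0.140 × 1280) = 18.9 m.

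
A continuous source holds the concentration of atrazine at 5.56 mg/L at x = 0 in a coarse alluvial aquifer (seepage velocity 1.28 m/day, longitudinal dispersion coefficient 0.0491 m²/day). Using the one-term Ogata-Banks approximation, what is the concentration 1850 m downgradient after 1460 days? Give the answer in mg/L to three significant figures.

For a continuous step input, C/C₀ ≈ ½·erfc((x−vt)/(2√(Dt))).
vt = 1.28 × 1460 = 1868.8 m and 2√(Dt) = 2√(0.0491 × 1460) = 16.93 m.
Argument (x−vt)/(2√(Dt)) = (1850 − 1868.8)/16.93 = -1.110; ½·erfc(-1.110) = 0.9418.
C = 5.56 × 0.9418 = 5.24 mg/L.

5.24 mg/L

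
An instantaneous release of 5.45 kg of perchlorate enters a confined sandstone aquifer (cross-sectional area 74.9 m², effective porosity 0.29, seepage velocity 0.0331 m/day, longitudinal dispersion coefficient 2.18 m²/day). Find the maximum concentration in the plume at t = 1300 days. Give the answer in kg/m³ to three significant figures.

0.00133 kg/m³

The peak of an instantaneous 1D plume sits at x = vt; there the Gaussian factor is 1 and C_max = M/(n_e·A·√(4πDt)), where n_e·A is the pore area the mass is dissolved in.
√(4πDt) = √(4π × 2.18 × 1300) = 188.7 m, so C_max = 5.45/(0.29 × 74.9 × 188.7) = 0.00133 kg/m³.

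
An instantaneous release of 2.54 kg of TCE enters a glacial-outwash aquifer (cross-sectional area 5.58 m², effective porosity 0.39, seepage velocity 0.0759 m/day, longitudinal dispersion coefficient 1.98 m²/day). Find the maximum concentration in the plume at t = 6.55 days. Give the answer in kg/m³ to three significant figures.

0.0914 kg/m³

The peak of an instantaneous 1D plume sits at x = vt; there the Gaussian factor is 1 and C_max = M/(n_e·A·√(4πDt)), where n_e·A is the pore area the mass is dissolved in.
√(4πDt) = √(4π × 1.98 × 6.55) = 12.77 m, so C_max = 2.54/(0.39 × 5.58 × 12.77) = 0.0914 kg/m³.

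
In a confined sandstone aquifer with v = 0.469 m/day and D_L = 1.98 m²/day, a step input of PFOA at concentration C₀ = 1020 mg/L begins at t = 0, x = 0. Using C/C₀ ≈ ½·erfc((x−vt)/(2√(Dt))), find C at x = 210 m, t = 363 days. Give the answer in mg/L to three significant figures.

150 mg/L

For a continuous step input, C/C₀ ≈ ½·erfc((x−vt)/(2√(Dt))).
vt = 0.469 × 363 = 170.247 m and 2√(Dt) = 2√(1.98 × 363) = 53.62 m.
Argument (x−vt)/(2√(Dt)) = (210 − 170.247)/53.62 = 0.7414; ½·erfc(0.7414) = 0.1472.
C = 1020 × 0.1472 = 150 mg/L.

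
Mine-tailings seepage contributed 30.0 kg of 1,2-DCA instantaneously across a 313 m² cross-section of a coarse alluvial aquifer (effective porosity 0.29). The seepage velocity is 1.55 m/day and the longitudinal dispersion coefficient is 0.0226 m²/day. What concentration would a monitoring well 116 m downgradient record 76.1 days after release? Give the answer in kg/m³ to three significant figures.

0.0408 kg/m³

For an instantaneous plane source, C(x,t) = M/(n_e·A·√(4πDt)) · exp(−(x−vt)²/(4Dt)), with n_e·A the pore (flow) area.
Plume center vt = 1.55 × 76.1 = 117.955 m, so the well at 116 m is 1.955 m upgradient of the peak.
√(4πDt) = 4.649 m, giving peak height M/(n_e·A·√(4πDt)) = 30.0/(0.29 × 313 × 4.649) = 0.07109 kg/m³.
(x−vt)²/(4Dt) = (-1.955)²/(4 × 0.0226 × 76.1) = 0.5556; exp(−0.5556) = 0.5737.
C = 0.07109 × 0.5737 = 0.0408 kg/m³.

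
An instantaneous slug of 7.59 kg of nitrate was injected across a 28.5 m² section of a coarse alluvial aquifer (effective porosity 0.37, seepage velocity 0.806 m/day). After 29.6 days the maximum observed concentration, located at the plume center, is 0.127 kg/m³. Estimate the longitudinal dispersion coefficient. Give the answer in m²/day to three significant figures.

0.0864 m²/day

At the plume center C_max = M/(n_e·A·√(4πDt)), so D = M²/(4πt·(n_e·A·C_max)²).
n_e·A·C_max = 0.37 × 28.5 × 0.127 = 1.339 kg/m.
D = 7.59²/(4π × 29.6 × 1.339²) = 0.0864 m²/day.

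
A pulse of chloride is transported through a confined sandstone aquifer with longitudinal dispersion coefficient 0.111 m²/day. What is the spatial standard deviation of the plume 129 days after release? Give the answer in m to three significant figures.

5.35 m

Dispersive spreading gives a Gaussian with σ² = 2Dt; advection only shifts the center.
σ = √(2 × 0.111 × 129) = 5.35 m.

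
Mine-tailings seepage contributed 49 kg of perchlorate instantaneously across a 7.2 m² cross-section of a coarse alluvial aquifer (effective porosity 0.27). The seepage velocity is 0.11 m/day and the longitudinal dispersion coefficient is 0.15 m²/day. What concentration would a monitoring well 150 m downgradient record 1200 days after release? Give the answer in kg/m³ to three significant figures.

0.338 kg/m³

For an instantaneous plane source, C(x,t) = M/(n_e·A·√(4πDt)) · exp(−(x−vt)²/(4Dt)), with n_e·A the pore (flow) area.
Plume center vt = 0.11 × 1200 = 132 m, so the well at 150 m is 18 m downgradient of the peak.
√(4πDt) = 47.56 m, giving peak height M/(n_e·A·√(4πDt)) = 49/(0.27 × 7.2 × 47.56) = 0.5300 kg/m³.
(x−vt)²/(4Dt) = (18)²/(4 × 0.15 × 1200) = 0.4500; exp(−0.4500) = 0.6376.
C = 0.5300 × 0.6376 = 0.338 kg/m³.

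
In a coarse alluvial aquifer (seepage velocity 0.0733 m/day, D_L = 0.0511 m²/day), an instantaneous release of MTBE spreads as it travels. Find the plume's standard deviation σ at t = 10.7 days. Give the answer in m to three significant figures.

Dispersive spreading gives a Gaussian with σ² = 2Dt; advection only shifts the center.
σ = √(2 × 0.0511 × 10.7) = 1.05 m.

1.05 m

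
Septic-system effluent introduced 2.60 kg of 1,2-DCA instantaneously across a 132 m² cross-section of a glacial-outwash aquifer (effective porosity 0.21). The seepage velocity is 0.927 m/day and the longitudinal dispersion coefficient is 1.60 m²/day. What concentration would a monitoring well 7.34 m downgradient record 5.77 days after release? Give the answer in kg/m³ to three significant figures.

0.00782 kg/m³

For an instantaneous plane source, C(x,t) = M/(n_e·A·√(4πDt)) · exp(−(x−vt)²/(4Dt)), with n_e·A the pore (flow) area.
Plume center vt = 0.927 × 5.77 = 5.34879 m, so the well at 7.34 m is 1.99121 m downgradient of the peak.
√(4πDt) = 10.77 m, giving peak height M/(n_e·A·√(4πDt)) = 2.60/(0.21 × 132 × 10.77) = 0.008709 kg/m³.
(x−vt)²/(4Dt) = (1.99121)²/(4 × 1.60 × 5.77) = 0.1074; exp(−0.1074) = 0.8982.
C = 0.008709 × 0.8982 = 0.00782 kg/m³.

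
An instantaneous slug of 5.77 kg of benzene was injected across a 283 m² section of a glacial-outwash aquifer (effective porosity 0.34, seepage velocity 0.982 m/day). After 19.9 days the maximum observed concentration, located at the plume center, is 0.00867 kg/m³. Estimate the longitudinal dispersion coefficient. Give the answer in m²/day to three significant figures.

At the plume center C_max = M/(n_e·A·√(4πDt)), so D = M²/(4πt·(n_e·A·C_max)²).
n_e·A·C_max = 0.34 × 283 × 0.00867 = 0.8342 kg/m.
D = 5.77²/(4π × 19.9 × 0.8342²) = 0.191 m²/day.

0.191 m²/day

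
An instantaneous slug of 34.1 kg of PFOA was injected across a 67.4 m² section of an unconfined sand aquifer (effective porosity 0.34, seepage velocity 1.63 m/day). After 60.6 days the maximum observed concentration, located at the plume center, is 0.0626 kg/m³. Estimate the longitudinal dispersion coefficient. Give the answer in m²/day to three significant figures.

0.742 m²/day

At the plume center C_max = M/(n_e·A·√(4πDt)), so D = M²/(4πt·(n_e·A·C_max)²).
n_e·A·C_max = 0.34 × 67.4 × 0.0626 = 1.435 kg/m.
D = 34.1²/(4π × 60.6 × 1.435²) = 0.742 m²/day.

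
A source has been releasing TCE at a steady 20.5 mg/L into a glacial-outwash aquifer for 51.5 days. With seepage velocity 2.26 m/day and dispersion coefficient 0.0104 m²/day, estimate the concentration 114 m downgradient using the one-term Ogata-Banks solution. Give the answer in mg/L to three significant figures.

For a continuous step input, C/C₀ ≈ ½·erfc((x−vt)/(2√(Dt))).
vt = 2.26 × 51.5 = 116.39 m and 2√(Dt) = 2√(0.0104 × 51.5) = 1.464 m.
Argument (x−vt)/(2√(Dt)) = (114 − 116.39)/1.464 = -1.633; ½·erfc(-1.633) = 0.9895.
C = 20.5 × 0.9895 = 20.3 mg/L.

20.3 mg/L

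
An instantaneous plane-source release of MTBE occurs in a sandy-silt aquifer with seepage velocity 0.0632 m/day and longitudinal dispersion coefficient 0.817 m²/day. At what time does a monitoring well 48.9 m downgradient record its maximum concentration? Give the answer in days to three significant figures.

596 days

For the 1D instantaneous-source solution, setting ∂C/∂t = 0 at fixed x gives v²t² + 2Dt − x² = 0, so t = (√(D² + v²x²) − D)/v².
√(D² + v²x²) = √(0.817² + 0.0632² × 48.9²) = 3.197; v² = 0.00399424.
t = (3.197 − 0.817)/0.00399424 = 596 days (vs. the pure-advection estimate x/v = 774 d).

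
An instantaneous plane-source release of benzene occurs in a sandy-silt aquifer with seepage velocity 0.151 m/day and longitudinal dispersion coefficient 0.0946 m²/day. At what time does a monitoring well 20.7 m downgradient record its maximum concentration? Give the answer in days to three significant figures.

133 days

For the 1D instantaneous-source solution, setting ∂C/∂t = 0 at fixed x gives v²t² + 2Dt − x² = 0, so t = (√(D² + v²x²) − D)/v².
√(D² + v²x²) = √(0.0946² + 0.151² × 20.7²) = 3.127; v² = 0.022801.
t = (3.127 − 0.0946)/0.022801 = 133 days (vs. the pure-advection estimate x/v = 137 d).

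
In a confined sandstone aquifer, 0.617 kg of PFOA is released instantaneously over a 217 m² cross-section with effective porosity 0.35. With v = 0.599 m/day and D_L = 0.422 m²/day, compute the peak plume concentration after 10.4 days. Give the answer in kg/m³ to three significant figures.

0.00109 kg/m³

The peak of an instantaneous 1D plume sits at x = vt; there the Gaussian factor is 1 and C_max = M/(n_e·A·√(4πDt)), where n_e·A is the pore area the mass is dissolved in.
√(4πDt) = √(4π × 0.422 × 10.4) = 7.426 m, so C_max = 0.617/(0.35 × 217 × 7.426) = 0.00109 kg/m³.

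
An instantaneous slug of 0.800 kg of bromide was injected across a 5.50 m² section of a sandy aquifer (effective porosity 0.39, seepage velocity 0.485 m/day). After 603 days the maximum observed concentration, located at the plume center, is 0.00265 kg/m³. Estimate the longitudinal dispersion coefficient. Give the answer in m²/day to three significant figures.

At the plume center C_max = M/(n_e·A·√(4πDt)), so D = M²/(4πt·(n_e·A·C_max)²).
n_e·A·C_max = 0.39 × 5.50 × 0.00265 = 0.005684 kg/m.
D = 0.800²/(4π × 603 × 0.005684²) = 2.61 m²/day.

2.61 m²/day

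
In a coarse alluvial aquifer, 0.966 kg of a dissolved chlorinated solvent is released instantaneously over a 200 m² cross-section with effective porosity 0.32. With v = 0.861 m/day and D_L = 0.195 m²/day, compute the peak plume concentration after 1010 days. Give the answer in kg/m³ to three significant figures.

0.000303 kg/m³

The peak of an instantaneous 1D plume sits at x = vt; there the Gaussian factor is 1 and C_max = M/(n_e·A·√(4πDt)), where n_e·A is the pore area the mass is dissolved in.
√(4πDt) = √(4π × 0.195 × 1010) = 49.75 m, so C_max = 0.966/(0.32 × 200 × 49.75) = 0.000303 kg/m³.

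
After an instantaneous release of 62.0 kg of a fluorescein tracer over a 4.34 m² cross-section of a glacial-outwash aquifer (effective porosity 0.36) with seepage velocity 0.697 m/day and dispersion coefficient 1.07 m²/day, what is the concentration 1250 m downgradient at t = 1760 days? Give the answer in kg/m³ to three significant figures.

For an instantaneous plane source, C(x,t) = M/(n_e·A·√(4πDt)) · exp(−(x−vt)²/(4Dt)), with n_e·A the pore (flow) area.
Plume center vt = 0.697 × 1760 = 1226.72 m, so the well at 1250 m is 23.28 m downgradient of the peak.
√(4πDt) = 153.8 m, giving peak height M/(n_e·A·√(4πDt)) = 62.0/(0.36 × 4.34 × 153.8) = 0.2580 kg/m³.
(x−vt)²/(4Dt) = (23.28)²/(4 × 1.07 × 1760) = 0.07195; exp(−0.07195) = 0.9306.
C = 0.2580 × 0.9306 = 0.240 kg/m³.

0.240 kg/m³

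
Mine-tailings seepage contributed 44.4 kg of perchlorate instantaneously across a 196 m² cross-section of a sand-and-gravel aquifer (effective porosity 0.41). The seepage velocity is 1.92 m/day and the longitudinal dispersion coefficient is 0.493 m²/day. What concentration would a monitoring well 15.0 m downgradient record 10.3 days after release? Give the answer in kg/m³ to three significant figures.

For an instantaneous plane source, C(x,t) = M/(n_e·A·√(4πDt)) · exp(−(x−vt)²/(4Dt)), with n_e·A the pore (flow) area.
Plume center vt = 1.92 × 10.3 = 19.776 m, so the well at 15.0 m is 4.776 m upgradient of the peak.
√(4πDt) = 7.988 m, giving peak height M/(n_e·A·√(4πDt)) = 44.4/(0.41 × 196 × 7.988) = 0.06917 kg/m³.
(x−vt)²/(4Dt) = (-4.776)²/(4 × 0.493 × 10.3) = 1.123; exp(−1.123) = 0.3253.
C = 0.06917 × 0.3253 = 0.0225 kg/m³.

0.0225 kg/m³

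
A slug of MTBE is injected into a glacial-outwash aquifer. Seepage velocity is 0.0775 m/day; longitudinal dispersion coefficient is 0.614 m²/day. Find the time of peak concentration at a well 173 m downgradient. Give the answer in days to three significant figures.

2130 days

For the 1D instantaneous-source solution, setting ∂C/∂t = 0 at fixed x gives v²t² + 2Dt − x² = 0, so t = (√(D² + v²x²) − D)/v².
√(D² + v²x²) = √(0.614² + 0.0775² × 173²) = 13.42; v² = 0.00600625.
t = (13.42 − 0.614)/0.00600625 = 2130 days (vs. the pure-advection estimate x/v = 2230 d).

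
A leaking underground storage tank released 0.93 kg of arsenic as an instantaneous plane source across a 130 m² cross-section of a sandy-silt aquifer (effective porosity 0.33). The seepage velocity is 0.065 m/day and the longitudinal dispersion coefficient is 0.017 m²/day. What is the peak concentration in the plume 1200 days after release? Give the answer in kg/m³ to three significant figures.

0.00135 kg/m³

The peak of an instantaneous 1D plume sits at x = vt; there the Gaussian factor is 1 and C_max = M/(n_e·A·√(4πDt)), where n_e·A is the pore area the mass is dissolved in.
√(4πDt) = √(4π × 0.017 × 1200) = 16.01 m, so C_max = 0.93/(0.33 × 130 × 16.01) = 0.00135 kg/m³.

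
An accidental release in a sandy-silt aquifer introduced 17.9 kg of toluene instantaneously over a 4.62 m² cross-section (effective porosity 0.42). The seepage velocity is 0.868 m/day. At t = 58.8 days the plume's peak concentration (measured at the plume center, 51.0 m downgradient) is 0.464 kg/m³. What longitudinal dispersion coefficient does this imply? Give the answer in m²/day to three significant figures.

At the plume center C_max = M/(n_e·A·√(4πDt)), so D = M²/(4πt·(n_e·A·C_max)²).
n_e·A·C_max = 0.42 × 4.62 × 0.464 = 0.9003 kg/m.
D = 17.9²/(4π × 58.8 × 0.9003²) = 0.535 m²/day.

0.535 m²/day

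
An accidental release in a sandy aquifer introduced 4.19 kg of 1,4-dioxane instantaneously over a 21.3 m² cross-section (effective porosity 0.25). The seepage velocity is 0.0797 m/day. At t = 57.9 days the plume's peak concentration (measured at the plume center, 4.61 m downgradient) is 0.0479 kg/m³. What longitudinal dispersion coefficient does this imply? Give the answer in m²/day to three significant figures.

At the plume center C_max = M/(n_e·A·√(4πDt)), so D = M²/(4πt·(n_e·A·C_max)²).
n_e·A·C_max = 0.25 × 21.3 × 0.0479 = 0.2551 kg/m.
D = 4.19²/(4π × 57.9 × 0.2551²) = 0.371 m²/day.

0.371 m²/day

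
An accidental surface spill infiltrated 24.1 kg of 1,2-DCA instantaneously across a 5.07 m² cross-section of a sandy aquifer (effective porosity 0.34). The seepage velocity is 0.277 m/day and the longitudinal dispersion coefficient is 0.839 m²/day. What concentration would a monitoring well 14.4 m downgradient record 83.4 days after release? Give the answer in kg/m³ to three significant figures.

For an instantaneous plane source, C(x,t) = M/(n_e·A·√(4πDt)) · exp(−(x−vt)²/(4Dt)), with n_e·A the pore (flow) area.
Plume center vt = 0.277 × 83.4 = 23.1018 m, so the well at 14.4 m is 8.7018 m upgradient of the peak.
√(4πDt) = 29.65 m, giving peak height M/(n_e·A·√(4πDt)) = 24.1/(0.34 × 5.07 × 29.65) = 0.4715 kg/m³.
(x−vt)²/(4Dt) = (-8.7018)²/(4 × 0.839 × 83.4) = 0.2705; exp(−0.2705) = 0.7630.
C = 0.4715 × 0.7630 = 0.360 kg/m³.

0.360 kg/m³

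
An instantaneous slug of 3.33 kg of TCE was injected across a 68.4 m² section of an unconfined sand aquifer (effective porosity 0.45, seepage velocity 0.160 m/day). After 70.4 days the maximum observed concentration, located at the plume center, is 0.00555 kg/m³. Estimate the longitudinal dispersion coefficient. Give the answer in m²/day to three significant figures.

0.430 m²/day

At the plume center C_max = M/(n_e·A·√(4πDt)), so D = M²/(4πt·(n_e·A·C_max)²).
n_e·A·C_max = 0.45 × 68.4 × 0.00555 = 0.1708 kg/m.
D = 3.33²/(4π × 70.4 × 0.1708²) = 0.430 m²/day.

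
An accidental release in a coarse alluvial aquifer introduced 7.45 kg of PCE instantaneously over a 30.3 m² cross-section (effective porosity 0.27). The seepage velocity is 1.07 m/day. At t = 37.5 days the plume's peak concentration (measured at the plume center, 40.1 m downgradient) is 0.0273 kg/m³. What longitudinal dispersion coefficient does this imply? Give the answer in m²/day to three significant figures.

At the plume center C_max = M/(n_e·A·√(4πDt)), so D = M²/(4πt·(n_e·A·C_max)²).
n_e·A·C_max = 0.27 × 30.3 × 0.0273 = 0.2233 kg/m.
D = 7.45²/(4π × 37.5 × 0.2233²) = 2.36 m²/day.

2.36 m²/day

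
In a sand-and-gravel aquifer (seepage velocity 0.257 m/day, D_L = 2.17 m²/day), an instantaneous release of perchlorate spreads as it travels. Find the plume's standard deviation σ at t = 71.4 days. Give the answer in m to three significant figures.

17.6 m

Dispersive spreading gives a Gaussian with σ² = 2Dt; advection only shifts the center.
σ = √(2 × 2.17 × 71.4) = 17.6 m.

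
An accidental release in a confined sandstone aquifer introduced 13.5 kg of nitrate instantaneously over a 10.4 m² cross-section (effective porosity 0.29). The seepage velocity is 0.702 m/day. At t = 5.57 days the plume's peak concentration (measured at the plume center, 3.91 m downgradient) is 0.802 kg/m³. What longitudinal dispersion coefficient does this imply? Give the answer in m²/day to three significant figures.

0.445 m²/day

At the plume center C_max = M/(n_e·A·√(4πDt)), so D = M²/(4πt·(n_e·A·C_max)²).
n_e·A·C_max = 0.29 × 10.4 × 0.802 = 2.419 kg/m.
D = 13.5²/(4π × 5.57 × 2.419²) = 0.445 m²/day.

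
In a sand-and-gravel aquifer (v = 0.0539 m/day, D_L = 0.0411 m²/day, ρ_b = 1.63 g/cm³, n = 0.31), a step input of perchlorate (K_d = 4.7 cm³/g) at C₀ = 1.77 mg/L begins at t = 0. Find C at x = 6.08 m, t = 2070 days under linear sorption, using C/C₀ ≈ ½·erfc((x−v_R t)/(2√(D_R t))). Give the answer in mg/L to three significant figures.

0.441 mg/L

Retardation factor R = 1 + ρ_b·K_d/n = 1 + 1.63 × 4.7/0.31 = 25.71.
Sorption retards both mechanisms: v_R = v/R = 0.002096 m/day, D_R = D/R = 0.001599 m²/day.
v_R·t = 0.002096 × 2070 = 4.33872 m; 2√(D_R t) = 3.639 m; argument = (6.08 − 4.33872)/3.639 = 0.4785.
C = C₀ × ½·erfc(0.4785) = 1.77 × 0.2493 = 0.441 mg/L.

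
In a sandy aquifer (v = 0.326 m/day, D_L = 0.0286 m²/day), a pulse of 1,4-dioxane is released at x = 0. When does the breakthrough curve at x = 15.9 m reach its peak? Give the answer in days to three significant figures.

For the 1D instantaneous-source solution, setting ∂C/∂t = 0 at fixed x gives v²t² + 2Dt − x² = 0, so t = (√(D² + v²x²) − D)/v².
√(D² + v²x²) = √(0.0286² + 0.326² × 15.9²) = 5.183; v² = 0.106276.
t = (5.183 − 0.0286)/0.106276 = 48.5 days (vs. the pure-advection estimate x/v = 48.8 d).

48.5 days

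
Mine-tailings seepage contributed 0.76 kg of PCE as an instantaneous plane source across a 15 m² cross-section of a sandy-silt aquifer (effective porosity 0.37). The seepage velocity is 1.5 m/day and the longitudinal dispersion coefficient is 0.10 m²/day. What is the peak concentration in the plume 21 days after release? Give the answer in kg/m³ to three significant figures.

0.0267 kg/m³

The peak of an instantaneous 1D plume sits at x = vt; there the Gaussian factor is 1 and C_max = M/(n_e·A·√(4πDt)), where n_e·A is the pore area the mass is dissolved in.
√(4πDt) = √(4π × 0.10 × 21) = 5.137 m, so C_max = 0.76/(0.37 × 15 × 5.137) = 0.0267 kg/m³.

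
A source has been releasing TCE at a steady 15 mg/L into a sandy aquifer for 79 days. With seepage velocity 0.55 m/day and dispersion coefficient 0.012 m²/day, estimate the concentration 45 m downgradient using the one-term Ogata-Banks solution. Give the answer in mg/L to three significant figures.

For a continuous step input, C/C₀ ≈ ½·erfc((x−vt)/(2√(Dt))).
vt = 0.55 × 79 = 43.45 m and 2√(Dt) = 2√(0.012 × 79) = 1.947 m.
Argument (x−vt)/(2√(Dt)) = (45 − 43.45)/1.947 = 0.7961; ½·erfc(0.7961) = 0.1301.
C = 15 × 0.1301 = 1.95 mg/L.

1.95 mg/L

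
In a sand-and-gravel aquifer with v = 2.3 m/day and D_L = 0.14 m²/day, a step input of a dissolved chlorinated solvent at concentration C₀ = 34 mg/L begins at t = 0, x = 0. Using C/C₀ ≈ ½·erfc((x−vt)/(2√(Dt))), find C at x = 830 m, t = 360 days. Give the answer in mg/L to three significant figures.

14.3 mg/L

For a continuous step input, C/C₀ ≈ ½·erfc((x−vt)/(2√(Dt))).
vt = 2.3 × 360 = 828 m and 2√(Dt) = 2√(0.14 × 360) = 14.20 m.
Argument (x−vt)/(2√(Dt)) = (830 − 828)/14.20 = 0.1408; ½·erfc(0.1408) = 0.4211.
C = 34 × 0.4211 = 14.3 mg/L.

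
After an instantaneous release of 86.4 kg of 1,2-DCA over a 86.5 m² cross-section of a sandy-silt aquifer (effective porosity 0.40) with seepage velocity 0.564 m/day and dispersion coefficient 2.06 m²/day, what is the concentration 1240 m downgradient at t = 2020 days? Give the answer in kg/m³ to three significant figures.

For an instantaneous plane source, C(x,t) = M/(n_e·A·√(4πDt)) · exp(−(x−vt)²/(4Dt)), with n_e·A the pore (flow) area.
Plume center vt = 0.564 × 2020 = 1139.28 m, so the well at 1240 m is 100.72 m downgradient of the peak.
√(4πDt) = 228.7 m, giving peak height M/(n_e·A·√(4πDt)) = 86.4/(0.40 × 86.5 × 228.7) = 0.01092 kg/m³.
(x−vt)²/(4Dt) = (100.72)²/(4 × 2.06 × 2020) = 0.6095; exp(−0.6095) = 0.5436.
C = 0.01092 × 0.5436 = 0.00594 kg/m³.

0.00594 kg/m³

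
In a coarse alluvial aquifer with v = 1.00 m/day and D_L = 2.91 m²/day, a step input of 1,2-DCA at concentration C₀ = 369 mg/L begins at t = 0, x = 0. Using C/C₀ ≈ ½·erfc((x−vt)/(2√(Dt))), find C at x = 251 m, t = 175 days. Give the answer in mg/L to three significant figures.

3.18 mg/L

For a continuous step input, C/C₀ ≈ ½·erfc((x−vt)/(2√(Dt))).
vt = 1.00 × 175 = 175 m and 2√(Dt) = 2√(2.91 × 175) = 45.13 m.
Argument (x−vt)/(2√(Dt)) = (251 − 175)/45.13 = 1.684; ½·erfc(1.684) = 0.008620.
C = 369 × 0.008620 = 3.18 mg/L.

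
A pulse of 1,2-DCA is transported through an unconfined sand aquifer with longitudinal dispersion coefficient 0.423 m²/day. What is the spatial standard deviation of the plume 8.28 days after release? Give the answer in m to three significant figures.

2.65 m

Dispersive spreading gives a Gaussian with σ² = 2Dt; advection only shifts the center.
σ = √(2 × 0.423 × 8.28) = 2.65 m.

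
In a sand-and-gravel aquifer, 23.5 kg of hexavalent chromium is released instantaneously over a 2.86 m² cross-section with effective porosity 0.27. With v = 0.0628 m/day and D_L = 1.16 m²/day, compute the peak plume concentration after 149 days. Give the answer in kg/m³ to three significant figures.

The peak of an instantaneous 1D plume sits at x = vt; there the Gaussian factor is 1 and C_max = M/(n_e·A·√(4πDt)), where n_e·A is the pore area the mass is dissolved in.
√(4πDt) = √(4π × 1.16 × 149) = 46.60 m, so C_max = 23.5/(0.27 × 2.86 × 46.60) = 0.653 kg/m³.

0.653 kg/m³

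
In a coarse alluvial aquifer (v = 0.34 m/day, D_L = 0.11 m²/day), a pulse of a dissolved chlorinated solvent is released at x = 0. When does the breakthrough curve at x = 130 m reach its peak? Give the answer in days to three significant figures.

For the 1D instantaneous-source solution, setting ∂C/∂t = 0 at fixed x gives v²t² + 2Dt − x² = 0, so t = (√(D² + v²x²) − D)/v².
√(D² + v²x²) = √(0.11² + 0.34² × 130²) = 44.20; v² = 0.1156.
t = (44.20 − 0.11)/0.1156 = 381 days (vs. the pure-advection estimate x/v = 382 d).

381 days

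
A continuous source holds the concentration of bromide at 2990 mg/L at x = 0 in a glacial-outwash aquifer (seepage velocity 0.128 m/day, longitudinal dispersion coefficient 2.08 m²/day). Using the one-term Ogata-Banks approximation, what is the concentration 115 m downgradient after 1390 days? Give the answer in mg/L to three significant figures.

2380 mg/L

For a continuous step input, C/C₀ ≈ ½·erfc((x−vt)/(2√(Dt))).
vt = 0.128 × 1390 = 177.92 m and 2√(Dt) = 2√(2.08 × 1390) = 107.5 m.
Argument (x−vt)/(2√(Dt)) = (115 − 177.92)/107.5 = -0.5853; ½·erfc(-0.5853) = 0.7961.
C = 2990 × 0.7961 = 2380 mg/L.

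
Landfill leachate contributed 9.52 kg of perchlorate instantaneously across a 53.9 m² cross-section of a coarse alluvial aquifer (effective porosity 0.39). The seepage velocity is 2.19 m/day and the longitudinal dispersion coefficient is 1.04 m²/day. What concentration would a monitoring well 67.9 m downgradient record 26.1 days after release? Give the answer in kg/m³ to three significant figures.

0.00847 kg/m³

For an instantaneous plane source, C(x,t) = M/(n_e·A·√(4πDt)) · exp(−(x−vt)²/(4Dt)), with n_e·A the pore (flow) area.
Plume center vt = 2.19 × 26.1 = 57.159 m, so the well at 67.9 m is 10.741 m downgradient of the peak.
√(4πDt) = 18.47 m, giving peak height M/(n_e·A·√(4πDt)) = 9.52/(0.39 × 53.9 × 18.47) = 0.02452 kg/m³.
(x−vt)²/(4Dt) = (10.741)²/(4 × 1.04 × 26.1) = 1.063; exp(−1.063) = 0.3454.
C = 0.02452 × 0.3454 = 0.00847 kg/m³.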